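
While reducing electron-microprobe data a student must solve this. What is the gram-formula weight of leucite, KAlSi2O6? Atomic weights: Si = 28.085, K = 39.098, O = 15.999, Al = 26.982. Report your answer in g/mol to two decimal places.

M = 1·39.098 + 1·26.982 + 2·28.085 + 6·15.999

218.24 g/mol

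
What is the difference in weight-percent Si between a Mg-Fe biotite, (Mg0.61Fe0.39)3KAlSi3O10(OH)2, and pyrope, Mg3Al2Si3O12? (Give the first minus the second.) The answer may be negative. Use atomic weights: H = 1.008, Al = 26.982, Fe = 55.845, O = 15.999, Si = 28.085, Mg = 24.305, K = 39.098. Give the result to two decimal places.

First mineral: 84.255 g Si in 454.156 g formula = 18.55 wt% Si.
Second mineral: 84.255 g Si in 403.122 g formula = 20.90 wt% Si.
18.55% − 20.90% gives a difference of -2.35 percentage points.

-2.35 percentage points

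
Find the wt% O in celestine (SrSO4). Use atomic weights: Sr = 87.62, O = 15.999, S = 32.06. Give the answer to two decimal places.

34.84 mass %

Formula mass = 1*87.62 + 1*32.06 + 4*15.999 = 183.676 g/mol, of which 63.996 g is O.
So O makes up 63.996/183.676 = 0.3484 of the mass, i.e. 34.84%.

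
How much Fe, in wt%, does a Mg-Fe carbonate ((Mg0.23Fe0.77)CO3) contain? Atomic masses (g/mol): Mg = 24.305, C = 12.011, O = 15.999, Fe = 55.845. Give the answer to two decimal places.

Molar mass of (Mg0.23Fe0.77)CO3: 0.23*24.305 + 0.77*55.845 + 1*12.011 + 3*15.999 = 108.599 g/mol.
Mass of Fe per formula unit: 0.77 × 55.845 = 43.001 g.
Weight fraction Fe = 43.001 / 108.599 = 0.3960.

39.60 wt%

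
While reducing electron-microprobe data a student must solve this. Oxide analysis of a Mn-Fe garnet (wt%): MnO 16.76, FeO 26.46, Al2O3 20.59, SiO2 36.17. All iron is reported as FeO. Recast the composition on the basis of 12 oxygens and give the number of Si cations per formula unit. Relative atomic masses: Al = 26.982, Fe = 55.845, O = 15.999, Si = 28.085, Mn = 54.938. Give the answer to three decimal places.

2.992 Si apfu

16.76 wt% MnO ÷ 70.937 g/mol = 0.23627 mol, giving 0.23627 Mn and 0.23627 O.
26.46 wt% FeO ÷ 71.844 g/mol = 0.36830 mol, giving 0.36830 Fe and 0.36830 O.
20.59 wt% Al2O3 ÷ 101.961 g/mol = 0.20194 mol, giving 0.40388 Al and 0.60582 O.
36.17 wt% SiO2 ÷ 60.083 g/mol = 0.60200 mol, giving 0.60200 Si and 1.20400 O.
Oxygen sums to 2.41439; scaling by 12/2.41439 = 4.97020 puts the formula on 12 O.
Si: 0.60200 × 4.97020 = 2.992 atoms per formula unit.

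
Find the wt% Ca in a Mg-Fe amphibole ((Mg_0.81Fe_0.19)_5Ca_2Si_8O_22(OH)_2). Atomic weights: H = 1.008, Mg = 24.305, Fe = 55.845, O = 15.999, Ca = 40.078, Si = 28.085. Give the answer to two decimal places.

Formula mass = 4.05·24.305 + 0.95·55.845 + 2·40.078 + 8·28.085 + 24·15.999 + 2·1.008 = 842.316 g/mol, of which 80.156 g is Ca.
So Ca makes up 80.156/842.316 = 0.0952 of the mass, i.e. 9.52%.

9.52 wt%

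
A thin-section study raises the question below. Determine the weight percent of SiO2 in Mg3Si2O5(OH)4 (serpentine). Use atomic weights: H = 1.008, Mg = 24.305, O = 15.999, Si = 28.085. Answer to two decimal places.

43.36 wt%

Molar mass of Mg3Si2O5(OH)4 = 3·24.305 + 2·28.085 + 9·15.999 + 4·1.008 = 277.108 g/mol.
Each formula unit contains 2 Si, equivalent to 2/1 = 2.0000 mol SiO2.
M(SiO2) = 1×28.085 + 2×15.999 = 60.083 g/mol.
Mass of SiO2 per formula unit = 2.0000 × 60.083 = 120.166 g.
SiO2 wt% = 120.166 / 277.108 × 100 = 43.36%.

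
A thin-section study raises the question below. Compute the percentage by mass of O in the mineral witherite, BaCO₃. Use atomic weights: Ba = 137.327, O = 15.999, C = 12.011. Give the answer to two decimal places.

M(BaCO₃) = 197.335 g/mol.
O contributes 3 × 15.999 = 47.997 g per mole.
47.997/197.335 = 0.2432 → 24.32%.

24.32 mass %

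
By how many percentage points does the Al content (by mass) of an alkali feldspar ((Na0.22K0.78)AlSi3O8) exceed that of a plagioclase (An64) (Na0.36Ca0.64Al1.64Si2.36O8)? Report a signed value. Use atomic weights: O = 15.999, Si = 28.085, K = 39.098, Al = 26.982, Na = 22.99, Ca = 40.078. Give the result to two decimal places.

-6.42 percentage points

Al in (Na0.22K0.78)AlSi3O8: molar mass 274.783 g/mol; 1×26.982 = 26.982 g → 9.82 wt%.
Al in Na0.36Ca0.64Al1.64Si2.36O8: molar mass 272.449 g/mol; 1.64×26.982 = 44.250 g → 16.24 wt%.
Difference = 9.82 − 16.24 = -6.42 percentage points.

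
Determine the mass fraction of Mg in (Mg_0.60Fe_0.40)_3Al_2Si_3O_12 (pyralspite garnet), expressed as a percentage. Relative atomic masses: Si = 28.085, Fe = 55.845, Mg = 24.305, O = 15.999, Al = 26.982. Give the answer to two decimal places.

M((Mg_0.60Fe_0.40)_3Al_2Si_3O_12) = 440.970 g/mol.
Mg contributes 1.80 × 24.305 = 43.749 g per mole.
43.749/440.970 = 0.0992 → 9.92%.

9.92 wt%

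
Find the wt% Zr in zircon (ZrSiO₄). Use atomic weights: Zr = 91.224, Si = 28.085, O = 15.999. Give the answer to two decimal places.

M(ZrSiO₄) = 183.305 g/mol.
Zr contributes 1 × 91.224 = 91.224 g per mole.
91.224/183.305 = 0.4977 → 49.77%.

49.77 mass %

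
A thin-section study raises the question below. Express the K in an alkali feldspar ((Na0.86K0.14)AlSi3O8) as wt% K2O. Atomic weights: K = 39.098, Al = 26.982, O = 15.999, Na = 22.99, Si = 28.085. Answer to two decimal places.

M((Na0.86K0.14)AlSi3O8) = 264.474 g/mol; M(K2O) = 94.195 g/mol.
Moles K2O per formula unit = 0.14 K ÷ 2 = 0.0700.
K2O fraction = (0.0700 × 94.195) / 264.474 = 6.594/264.474 = 0.0249.

2.49 wt%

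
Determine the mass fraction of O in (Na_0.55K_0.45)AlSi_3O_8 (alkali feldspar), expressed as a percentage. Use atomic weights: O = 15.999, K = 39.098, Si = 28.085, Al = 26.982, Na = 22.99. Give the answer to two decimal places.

Molar mass of (Na_0.55K_0.45)AlSi_3O_8: 0.55*22.99 + 0.45*39.098 + 1*26.982 + 3*28.085 + 8*15.999 = 269.468 g/mol.
Mass of O per formula unit: 8 × 15.999 = 127.992 g.
Weight fraction O = 127.992 / 269.468 = 0.4750.

47.50 mass %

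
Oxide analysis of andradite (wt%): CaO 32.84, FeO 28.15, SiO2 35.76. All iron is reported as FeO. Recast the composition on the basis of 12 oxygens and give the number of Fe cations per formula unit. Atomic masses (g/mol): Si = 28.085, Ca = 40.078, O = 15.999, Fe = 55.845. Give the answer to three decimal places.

2.169 Fe apfu

CaO: 32.84/56.077 = 0.58562 mol → 0.58562 mol Ca, 0.58562 mol O.
FeO: 28.15/71.844 = 0.39182 mol → 0.39182 mol Fe, 0.39182 mol O.
SiO2: 35.76/60.083 = 0.59518 mol → 0.59518 mol Si, 1.19036 mol O.
Total oxygen = 2.16780 mol. Normalization factor = 12/2.16780 = 5.53557.
Fe per 12 O = 0.39182 × 5.53557 = 2.169.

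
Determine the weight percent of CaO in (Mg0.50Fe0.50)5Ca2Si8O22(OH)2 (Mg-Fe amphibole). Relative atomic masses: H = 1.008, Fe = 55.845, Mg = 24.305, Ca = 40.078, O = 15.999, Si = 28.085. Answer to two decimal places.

Formula mass = 891.203 g/mol.
2 Ca → 2.0000 mol CaO per formula unit; M(CaO) = 56.077, so CaO mass = 112.154 g.
112.154/891.203 × 100 = 12.58 wt%.

12.58 wt%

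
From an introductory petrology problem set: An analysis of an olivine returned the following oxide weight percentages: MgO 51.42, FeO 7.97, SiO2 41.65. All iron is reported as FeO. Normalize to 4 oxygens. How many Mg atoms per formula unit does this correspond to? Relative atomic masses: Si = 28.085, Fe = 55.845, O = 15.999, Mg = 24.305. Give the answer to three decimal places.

MgO: 51.42/40.304 = 1.27580 mol → 1.27580 mol Mg, 1.27580 mol O.
FeO: 7.97/71.844 = 0.11093 mol → 0.11093 mol Fe, 0.11093 mol O.
SiO2: 41.65/60.083 = 0.69321 mol → 0.69321 mol Si, 1.38642 mol O.
Total oxygen = 2.77315 mol. Normalization factor = 4/2.77315 = 1.44240.
Mg per 4 O = 1.27580 × 1.44240 = 1.840.

1.840 Mg apfu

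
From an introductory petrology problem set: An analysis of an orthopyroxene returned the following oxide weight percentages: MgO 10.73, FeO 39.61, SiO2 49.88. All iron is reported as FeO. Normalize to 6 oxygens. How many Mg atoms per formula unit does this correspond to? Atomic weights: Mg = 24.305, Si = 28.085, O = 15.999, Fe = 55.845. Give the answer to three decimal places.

MgO: 10.73/40.304 = 0.26623 mol → 0.26623 mol Mg, 0.26623 mol O.
FeO: 39.61/71.844 = 0.55133 mol → 0.55133 mol Fe, 0.55133 mol O.
SiO2: 49.88/60.083 = 0.83018 mol → 0.83018 mol Si, 1.66036 mol O.
Total oxygen = 2.47792 mol. Normalization factor = 6/2.47792 = 2.42139.
Mg per 6 O = 0.26623 × 2.42139 = 0.645.

0.645 Mg apfu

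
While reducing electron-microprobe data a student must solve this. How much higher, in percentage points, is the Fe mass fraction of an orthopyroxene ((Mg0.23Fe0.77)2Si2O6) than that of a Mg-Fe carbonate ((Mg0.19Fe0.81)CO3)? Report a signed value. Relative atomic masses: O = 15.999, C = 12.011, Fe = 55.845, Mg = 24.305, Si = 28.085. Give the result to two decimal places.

M((Mg0.23Fe0.77)2Si2O6) = 249.346 g/mol, so wt% Fe = 86.001/249.346 × 100 = 34.49%.
M((Mg0.19Fe0.81)CO3) = 109.860 g/mol, so wt% Fe = 45.234/109.860 × 100 = 41.17%.
34.49 − 41.17 = -6.68 pp.

-6.68 percentage points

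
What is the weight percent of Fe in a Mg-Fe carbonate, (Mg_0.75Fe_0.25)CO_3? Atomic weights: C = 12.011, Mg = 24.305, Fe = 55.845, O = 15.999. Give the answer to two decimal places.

M((Mg_0.75Fe_0.25)CO_3) = 92.198 g/mol.
Fe contributes 0.25 × 55.845 = 13.961 g per mole.
13.961/92.198 = 0.1514 → 15.14%.

15.14 weight percent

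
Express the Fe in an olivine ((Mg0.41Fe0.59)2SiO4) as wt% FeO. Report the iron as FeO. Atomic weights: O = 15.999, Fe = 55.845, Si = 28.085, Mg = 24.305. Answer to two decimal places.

47.65 wt%

Molar mass of (Mg0.41Fe0.59)2SiO4 = 0.82*24.305 + 1.18*55.845 + 1*28.085 + 4*15.999 = 177.908 g/mol.
Each formula unit contains 1.18 Fe, equivalent to 1.18/1 = 1.1800 mol FeO.
M(FeO) = 1×55.845 + 1×15.999 = 71.844 g/mol.
Mass of FeO per formula unit = 1.1800 × 71.844 = 84.776 g.
FeO wt% = 84.776 / 177.908 × 100 = 47.65%.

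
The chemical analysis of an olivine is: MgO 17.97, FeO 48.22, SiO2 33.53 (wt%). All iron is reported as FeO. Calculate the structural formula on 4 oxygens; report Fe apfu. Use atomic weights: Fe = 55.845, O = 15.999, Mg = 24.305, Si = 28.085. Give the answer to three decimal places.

1.202 Fe apfu

17.97 wt% MgO ÷ 40.304 g/mol = 0.44586 mol, giving 0.44586 Mg and 0.44586 O.
48.22 wt% FeO ÷ 71.844 g/mol = 0.67118 mol, giving 0.67118 Fe and 0.67118 O.
33.53 wt% SiO2 ÷ 60.083 g/mol = 0.55806 mol, giving 0.55806 Si and 1.11612 O.
Oxygen sums to 2.23316; scaling by 4/2.23316 = 1.79118 puts the formula on 4 O.
Fe: 0.67118 × 1.79118 = 1.202 atoms per formula unit.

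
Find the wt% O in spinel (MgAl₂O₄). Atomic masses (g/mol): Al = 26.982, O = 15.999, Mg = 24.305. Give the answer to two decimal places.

44.98 mass %

M(MgAl₂O₄) = 142.265 g/mol.
O contributes 4 × 15.999 = 63.996 g per mole.
63.996/142.265 = 0.4498 → 44.98%.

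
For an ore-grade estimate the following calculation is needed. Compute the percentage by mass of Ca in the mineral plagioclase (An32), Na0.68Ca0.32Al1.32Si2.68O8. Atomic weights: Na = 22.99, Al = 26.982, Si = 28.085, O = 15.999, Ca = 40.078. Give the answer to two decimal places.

4.80 mass %

Formula mass = 0.68·22.99 + 0.32·40.078 + 1.32·26.982 + 2.68·28.085 + 8·15.999 = 267.334 g/mol, of which 12.825 g is Ca.
So Ca makes up 12.825/267.334 = 0.0480 of the mass, i.e. 4.80%.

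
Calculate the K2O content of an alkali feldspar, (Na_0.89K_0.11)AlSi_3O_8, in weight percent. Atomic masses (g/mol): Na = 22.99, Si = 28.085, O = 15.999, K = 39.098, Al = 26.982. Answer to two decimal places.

1.96 wt%

Formula mass = 263.991 g/mol.
0.11 K → 0.0550 mol K2O per formula unit; M(K2O) = 94.195, so K2O mass = 5.181 g.
5.181/263.991 × 100 = 1.96 wt%.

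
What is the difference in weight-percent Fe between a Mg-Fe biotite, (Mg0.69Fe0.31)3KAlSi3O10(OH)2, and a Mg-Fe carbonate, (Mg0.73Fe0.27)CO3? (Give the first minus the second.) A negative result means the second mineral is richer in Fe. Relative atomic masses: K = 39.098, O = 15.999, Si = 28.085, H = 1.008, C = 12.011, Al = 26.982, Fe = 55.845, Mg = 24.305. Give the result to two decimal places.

-4.61 percentage points

First mineral: 51.936 g Fe in 446.586 g formula = 11.63 wt% Fe.
Second mineral: 15.078 g Fe in 92.829 g formula = 16.24 wt% Fe.
11.63% − 16.24% gives a difference of -4.61 percentage points.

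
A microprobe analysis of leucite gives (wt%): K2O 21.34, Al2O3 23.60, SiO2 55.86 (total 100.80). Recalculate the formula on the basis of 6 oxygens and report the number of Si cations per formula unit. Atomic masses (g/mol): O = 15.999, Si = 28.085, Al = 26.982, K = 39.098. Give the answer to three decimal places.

21.34 wt% K2O ÷ 94.195 g/mol = 0.22655 mol, giving 0.45310 K and 0.22655 O.
23.60 wt% Al2O3 ÷ 101.961 g/mol = 0.23146 mol, giving 0.46292 Al and 0.69438 O.
55.86 wt% SiO2 ÷ 60.083 g/mol = 0.92971 mol, giving 0.92971 Si and 1.85942 O.
Oxygen sums to 2.78035; scaling by 6/2.78035 = 2.15800 puts the formula on 6 O.
Si: 0.92971 × 2.15800 = 2.006 atoms per formula unit.

2.006 Si apfu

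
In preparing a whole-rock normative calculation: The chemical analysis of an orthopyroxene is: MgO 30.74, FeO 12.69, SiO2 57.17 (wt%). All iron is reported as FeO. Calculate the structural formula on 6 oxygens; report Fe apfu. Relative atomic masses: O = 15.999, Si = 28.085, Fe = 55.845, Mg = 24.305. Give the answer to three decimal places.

30.74 wt% MgO ÷ 40.304 g/mol = 0.76270 mol, giving 0.76270 Mg and 0.76270 O.
12.69 wt% FeO ÷ 71.844 g/mol = 0.17663 mol, giving 0.17663 Fe and 0.17663 O.
57.17 wt% SiO2 ÷ 60.083 g/mol = 0.95152 mol, giving 0.95152 Si and 1.90304 O.
Oxygen sums to 2.84237; scaling by 6/2.84237 = 2.11091 puts the formula on 6 O.
Fe: 0.17663 × 2.11091 = 0.373 atoms per formula unit.

0.373 Fe apfu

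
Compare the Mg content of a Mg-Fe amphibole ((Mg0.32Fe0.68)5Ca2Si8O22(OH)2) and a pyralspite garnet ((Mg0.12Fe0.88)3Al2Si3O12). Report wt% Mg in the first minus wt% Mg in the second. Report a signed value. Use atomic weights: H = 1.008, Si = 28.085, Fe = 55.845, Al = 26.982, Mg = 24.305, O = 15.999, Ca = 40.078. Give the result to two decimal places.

M((Mg0.32Fe0.68)5Ca2Si8O22(OH)2) = 919.589 g/mol, so wt% Mg = 38.888/919.589 × 100 = 4.23%.
M((Mg0.12Fe0.88)3Al2Si3O12) = 486.388 g/mol, so wt% Mg = 8.750/486.388 × 100 = 1.80%.
4.23 − 1.80 = 2.43 pp.

2.43 percentage points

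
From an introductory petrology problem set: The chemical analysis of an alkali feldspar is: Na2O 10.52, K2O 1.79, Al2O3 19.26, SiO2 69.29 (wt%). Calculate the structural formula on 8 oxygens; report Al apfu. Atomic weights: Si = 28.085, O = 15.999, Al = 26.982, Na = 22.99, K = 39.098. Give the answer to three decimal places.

0.987 Al apfu

10.52 wt% Na2O ÷ 61.979 g/mol = 0.16973 mol, giving 0.33946 Na and 0.16973 O.
1.79 wt% K2O ÷ 94.195 g/mol = 0.01900 mol, giving 0.03800 K and 0.01900 O.
19.26 wt% Al2O3 ÷ 101.961 g/mol = 0.18890 mol, giving 0.37780 Al and 0.56670 O.
69.29 wt% SiO2 ÷ 60.083 g/mol = 1.15324 mol, giving 1.15324 Si and 2.30648 O.
Oxygen sums to 3.06191; scaling by 8/3.06191 = 2.61275 puts the formula on 8 O.
Al: 0.37780 × 2.61275 = 0.987 atoms per formula unit.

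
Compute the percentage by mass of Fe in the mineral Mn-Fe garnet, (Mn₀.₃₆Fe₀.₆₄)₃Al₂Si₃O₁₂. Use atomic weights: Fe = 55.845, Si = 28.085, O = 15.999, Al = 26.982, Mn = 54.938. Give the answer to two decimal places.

M((Mn₀.₃₆Fe₀.₆₄)₃Al₂Si₃O₁₂) = 496.762 g/mol.
Fe contributes 1.92 × 55.845 = 107.222 g per mole.
107.222/496.762 = 0.2158 → 21.58%.

21.58 wt%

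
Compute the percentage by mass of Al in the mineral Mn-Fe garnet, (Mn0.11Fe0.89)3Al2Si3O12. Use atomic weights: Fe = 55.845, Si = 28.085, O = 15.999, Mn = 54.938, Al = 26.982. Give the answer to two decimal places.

10.85 weight percent

Molar mass of (Mn0.11Fe0.89)3Al2Si3O12: 0.33×54.938 + 2.67×55.845 + 2×26.982 + 3×28.085 + 12×15.999 = 497.443 g/mol.
Mass of Al per formula unit: 2 × 26.982 = 53.964 g.
Weight fraction Al = 53.964 / 497.443 = 0.1085.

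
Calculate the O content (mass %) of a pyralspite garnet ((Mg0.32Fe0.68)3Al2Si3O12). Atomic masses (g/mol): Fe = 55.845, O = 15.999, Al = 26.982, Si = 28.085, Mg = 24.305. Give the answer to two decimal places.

M((Mg0.32Fe0.68)3Al2Si3O12) = 467.464 g/mol.
O contributes 12 × 15.999 = 191.988 g per mole.
191.988/467.464 = 0.4107 → 41.07%.

41.07 mass %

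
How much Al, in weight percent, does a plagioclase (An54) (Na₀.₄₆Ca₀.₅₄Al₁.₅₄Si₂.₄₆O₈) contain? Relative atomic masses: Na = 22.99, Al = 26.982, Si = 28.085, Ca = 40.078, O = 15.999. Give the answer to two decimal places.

15.34 weight percent

M(Na₀.₄₆Ca₀.₅₄Al₁.₅₄Si₂.₄₆O₈) = 270.851 g/mol.
Al contributes 1.54 × 26.982 = 41.552 g per mole.
41.552/270.851 = 0.1534 → 15.34%.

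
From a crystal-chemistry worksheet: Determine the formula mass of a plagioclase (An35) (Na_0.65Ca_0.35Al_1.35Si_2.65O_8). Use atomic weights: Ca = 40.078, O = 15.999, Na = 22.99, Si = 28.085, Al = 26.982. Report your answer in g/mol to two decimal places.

267.81 g/mol

M = 0.65×22.99 + 0.35×40.078 + 1.35×26.982 + 2.65×28.085 + 8×15.999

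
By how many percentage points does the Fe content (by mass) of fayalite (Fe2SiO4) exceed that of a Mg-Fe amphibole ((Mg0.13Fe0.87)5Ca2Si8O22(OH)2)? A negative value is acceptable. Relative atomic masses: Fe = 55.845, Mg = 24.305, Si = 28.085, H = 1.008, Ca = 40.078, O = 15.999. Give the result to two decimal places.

Fe in Fe2SiO4: molar mass 203.771 g/mol; 2×55.845 = 111.690 g → 54.81 wt%.
Fe in (Mg0.13Fe0.87)5Ca2Si8O22(OH)2: molar mass 949.552 g/mol; 4.35×55.845 = 242.926 g → 25.58 wt%.
Difference = 54.81 − 25.58 = 29.23 percentage points.

29.23 percentage points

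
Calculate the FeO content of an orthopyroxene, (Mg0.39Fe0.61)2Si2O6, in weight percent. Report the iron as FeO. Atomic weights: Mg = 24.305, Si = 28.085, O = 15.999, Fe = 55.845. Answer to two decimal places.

36.63 wt%

Molar mass of (Mg0.39Fe0.61)2Si2O6 = 0.78·24.305 + 1.22·55.845 + 2·28.085 + 6·15.999 = 239.253 g/mol.
Each formula unit contains 1.22 Fe, equivalent to 1.22/1 = 1.2200 mol FeO.
M(FeO) = 1×55.845 + 1×15.999 = 71.844 g/mol.
Mass of FeO per formula unit = 1.2200 × 71.844 = 87.650 g.
FeO wt% = 87.650 / 239.253 × 100 = 36.63%.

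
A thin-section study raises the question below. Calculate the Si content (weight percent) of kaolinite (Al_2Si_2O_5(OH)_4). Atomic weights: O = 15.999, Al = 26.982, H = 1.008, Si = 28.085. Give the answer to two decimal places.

21.76 weight percent

Molar mass of Al_2Si_2O_5(OH)_4: 2×26.982 + 2×28.085 + 9×15.999 + 4×1.008 = 258.157 g/mol.
Mass of Si per formula unit: 2 × 28.085 = 56.170 g.
Weight fraction Si = 56.170 / 258.157 = 0.2176.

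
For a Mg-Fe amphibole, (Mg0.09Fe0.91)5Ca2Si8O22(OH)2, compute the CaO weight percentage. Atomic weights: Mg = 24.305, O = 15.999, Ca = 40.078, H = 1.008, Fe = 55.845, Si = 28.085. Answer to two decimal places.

Formula mass = 955.860 g/mol.
2 Ca → 2.0000 mol CaO per formula unit; M(CaO) = 56.077, so CaO mass = 112.154 g.
112.154/955.860 × 100 = 11.73 wt%.

11.73 wt%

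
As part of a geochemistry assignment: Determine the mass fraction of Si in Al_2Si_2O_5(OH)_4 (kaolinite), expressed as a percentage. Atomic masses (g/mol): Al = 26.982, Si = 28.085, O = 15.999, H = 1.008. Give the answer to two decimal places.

21.76 weight percent

Molar mass of Al_2Si_2O_5(OH)_4: 2*26.982 + 2*28.085 + 9*15.999 + 4*1.008 = 258.157 g/mol.
Mass of Si per formula unit: 2 × 28.085 = 56.170 g.
Weight fraction Si = 56.170 / 258.157 = 0.2176.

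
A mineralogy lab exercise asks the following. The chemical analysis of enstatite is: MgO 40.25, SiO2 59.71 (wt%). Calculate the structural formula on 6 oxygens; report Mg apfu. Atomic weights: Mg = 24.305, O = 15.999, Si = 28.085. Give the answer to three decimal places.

2.007 Mg apfu

40.25 wt% MgO ÷ 40.304 g/mol = 0.99866 mol, giving 0.99866 Mg and 0.99866 O.
59.71 wt% SiO2 ÷ 60.083 g/mol = 0.99379 mol, giving 0.99379 Si and 1.98758 O.
Oxygen sums to 2.98624; scaling by 6/2.98624 = 2.00922 puts the formula on 6 O.
Mg: 0.99866 × 2.00922 = 2.007 atoms per formula unit.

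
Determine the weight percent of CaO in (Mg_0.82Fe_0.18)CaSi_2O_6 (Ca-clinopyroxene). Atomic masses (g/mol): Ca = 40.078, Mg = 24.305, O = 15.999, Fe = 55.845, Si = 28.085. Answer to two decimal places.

M((Mg_0.82Fe_0.18)CaSi_2O_6) = 222.224 g/mol; M(CaO) = 56.077 g/mol.
Moles CaO per formula unit = 1 Ca ÷ 1 = 1.0000.
CaO fraction = (1.0000 × 56.077) / 222.224 = 56.077/222.224 = 0.2523.

25.23 wt%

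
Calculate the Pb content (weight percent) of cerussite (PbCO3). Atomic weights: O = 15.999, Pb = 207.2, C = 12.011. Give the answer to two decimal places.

77.54 weight percent

Formula mass = 1*207.2 + 1*12.011 + 3*15.999 = 267.208 g/mol, of which 207.200 g is Pb.
So Pb makes up 207.200/267.208 = 0.7754 of the mass, i.e. 77.54%.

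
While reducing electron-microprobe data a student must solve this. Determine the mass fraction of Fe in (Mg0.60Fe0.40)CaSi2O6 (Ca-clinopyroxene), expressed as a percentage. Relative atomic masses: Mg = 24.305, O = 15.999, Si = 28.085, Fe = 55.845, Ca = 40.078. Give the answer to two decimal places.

9.75 mass %

Formula mass = 0.60*24.305 + 0.40*55.845 + 1*40.078 + 2*28.085 + 6*15.999 = 229.163 g/mol, of which 22.338 g is Fe.
So Fe makes up 22.338/229.163 = 0.0975 of the mass, i.e. 9.75%.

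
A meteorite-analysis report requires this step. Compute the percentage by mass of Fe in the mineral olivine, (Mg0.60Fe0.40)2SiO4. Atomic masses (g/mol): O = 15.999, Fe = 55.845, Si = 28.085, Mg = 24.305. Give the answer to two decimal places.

M((Mg0.60Fe0.40)2SiO4) = 165.923 g/mol.
Fe contributes 0.80 × 55.845 = 44.676 g per mole.
44.676/165.923 = 0.2693 → 26.93%.

26.93 weight percent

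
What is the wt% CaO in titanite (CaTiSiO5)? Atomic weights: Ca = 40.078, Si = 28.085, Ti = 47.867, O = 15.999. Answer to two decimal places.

Formula mass = 196.025 g/mol.
1 Ca → 1.0000 mol CaO per formula unit; M(CaO) = 56.077, so CaO mass = 56.077 g.
56.077/196.025 × 100 = 28.61 wt%.

28.61 wt%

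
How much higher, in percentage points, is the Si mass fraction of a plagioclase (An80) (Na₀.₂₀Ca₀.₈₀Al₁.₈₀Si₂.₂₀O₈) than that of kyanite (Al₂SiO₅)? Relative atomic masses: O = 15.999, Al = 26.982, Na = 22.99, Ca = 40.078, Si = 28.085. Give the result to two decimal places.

5.14 percentage points

M(Na₀.₂₀Ca₀.₈₀Al₁.₈₀Si₂.₂₀O₈) = 275.007 g/mol, so wt% Si = 61.787/275.007 × 100 = 22.47%.
M(Al₂SiO₅) = 162.044 g/mol, so wt% Si = 28.085/162.044 × 100 = 17.33%.
22.47 − 17.33 = 5.14 pp.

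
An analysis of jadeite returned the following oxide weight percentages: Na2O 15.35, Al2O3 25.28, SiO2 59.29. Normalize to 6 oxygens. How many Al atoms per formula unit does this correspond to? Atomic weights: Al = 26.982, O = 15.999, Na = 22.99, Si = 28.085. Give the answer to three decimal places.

1.003 Al apfu

15.35 wt% Na2O ÷ 61.979 g/mol = 0.24766 mol, giving 0.49532 Na and 0.24766 O.
25.28 wt% Al2O3 ÷ 101.961 g/mol = 0.24794 mol, giving 0.49588 Al and 0.74382 O.
59.29 wt% SiO2 ÷ 60.083 g/mol = 0.98680 mol, giving 0.98680 Si and 1.97360 O.
Oxygen sums to 2.96508; scaling by 6/2.96508 = 2.02355 puts the formula on 6 O.
Al: 0.49588 × 2.02355 = 1.003 atoms per formula unit.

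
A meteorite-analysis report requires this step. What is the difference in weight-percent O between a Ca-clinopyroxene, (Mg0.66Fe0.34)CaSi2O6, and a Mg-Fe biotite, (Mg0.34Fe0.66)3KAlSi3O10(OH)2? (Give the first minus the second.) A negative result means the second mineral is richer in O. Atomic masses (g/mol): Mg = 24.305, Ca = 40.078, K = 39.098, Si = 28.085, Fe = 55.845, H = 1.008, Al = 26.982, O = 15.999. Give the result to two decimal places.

O in (Mg0.66Fe0.34)CaSi2O6: molar mass 227.271 g/mol; 6×15.999 = 95.994 g → 42.24 wt%.
O in (Mg0.34Fe0.66)3KAlSi3O10(OH)2: molar mass 479.703 g/mol; 12×15.999 = 191.988 g → 40.02 wt%.
Difference = 42.24 − 40.02 = 2.22 percentage points.

2.22 percentage points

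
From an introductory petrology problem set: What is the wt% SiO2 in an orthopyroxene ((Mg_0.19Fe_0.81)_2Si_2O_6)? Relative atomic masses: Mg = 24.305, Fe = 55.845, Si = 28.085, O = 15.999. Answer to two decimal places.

47.71 wt%

M((Mg_0.19Fe_0.81)_2Si_2O_6) = 251.869 g/mol; M(SiO2) = 60.083 g/mol.
Moles SiO2 per formula unit = 2 Si ÷ 1 = 2.0000.
SiO2 fraction = (2.0000 × 60.083) / 251.869 = 120.166/251.869 = 0.4771.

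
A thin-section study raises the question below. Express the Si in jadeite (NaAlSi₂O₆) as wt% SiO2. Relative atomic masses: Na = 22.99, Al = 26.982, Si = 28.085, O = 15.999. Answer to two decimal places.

M(NaAlSi₂O₆) = 202.136 g/mol; M(SiO2) = 60.083 g/mol.
Moles SiO2 per formula unit = 2 Si ÷ 1 = 2.0000.
SiO2 fraction = (2.0000 × 60.083) / 202.136 = 120.166/202.136 = 0.5945.

59.45 wt%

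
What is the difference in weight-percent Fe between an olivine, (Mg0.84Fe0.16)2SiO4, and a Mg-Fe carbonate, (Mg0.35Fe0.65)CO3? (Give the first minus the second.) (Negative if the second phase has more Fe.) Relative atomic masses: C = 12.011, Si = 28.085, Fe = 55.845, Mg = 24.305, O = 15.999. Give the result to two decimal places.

-22.78 percentage points

First mineral: 17.870 g Fe in 150.784 g formula = 11.85 wt% Fe.
Second mineral: 36.299 g Fe in 104.814 g formula = 34.63 wt% Fe.
11.85% − 34.63% gives a difference of -22.78 percentage points.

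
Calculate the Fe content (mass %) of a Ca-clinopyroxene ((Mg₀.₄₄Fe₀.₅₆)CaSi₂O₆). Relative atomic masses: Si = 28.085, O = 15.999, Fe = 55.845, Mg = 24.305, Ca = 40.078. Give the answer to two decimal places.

Formula mass = 0.44×24.305 + 0.56×55.845 + 1×40.078 + 2×28.085 + 6×15.999 = 234.209 g/mol, of which 31.273 g is Fe.
So Fe makes up 31.273/234.209 = 0.1335 of the mass, i.e. 13.35%.

13.35 mass %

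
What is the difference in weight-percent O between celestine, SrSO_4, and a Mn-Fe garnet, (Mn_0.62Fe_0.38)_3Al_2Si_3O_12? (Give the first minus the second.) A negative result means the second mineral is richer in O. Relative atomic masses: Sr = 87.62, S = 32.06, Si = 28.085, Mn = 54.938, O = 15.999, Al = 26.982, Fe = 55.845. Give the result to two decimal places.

First mineral: 63.996 g O in 183.676 g formula = 34.84 wt% O.
Second mineral: 191.988 g O in 496.055 g formula = 38.70 wt% O.
34.84% − 38.70% gives a difference of -3.86 percentage points.

-3.86 percentage points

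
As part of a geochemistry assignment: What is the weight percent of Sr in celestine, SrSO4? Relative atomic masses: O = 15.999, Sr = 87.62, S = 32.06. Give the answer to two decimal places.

Molar mass of SrSO4: 1*87.62 + 1*32.06 + 4*15.999 = 183.676 g/mol.
Mass of Sr per formula unit: 1 × 87.62 = 87.620 g.
Weight fraction Sr = 87.620 / 183.676 = 0.4770.

47.70 weight percent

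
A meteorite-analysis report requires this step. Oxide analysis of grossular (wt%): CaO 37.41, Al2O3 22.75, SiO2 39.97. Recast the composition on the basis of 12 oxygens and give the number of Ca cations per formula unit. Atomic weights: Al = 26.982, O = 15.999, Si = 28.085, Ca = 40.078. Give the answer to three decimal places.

3.002 Ca apfu

CaO: 37.41/56.077 = 0.66712 mol → 0.66712 mol Ca, 0.66712 mol O.
Al2O3: 22.75/101.961 = 0.22312 mol → 0.44624 mol Al, 0.66936 mol O.
SiO2: 39.97/60.083 = 0.66525 mol → 0.66525 mol Si, 1.33050 mol O.
Total oxygen = 2.66698 mol. Normalization factor = 12/2.66698 = 4.49947.
Ca per 12 O = 0.66712 × 4.49947 = 3.002.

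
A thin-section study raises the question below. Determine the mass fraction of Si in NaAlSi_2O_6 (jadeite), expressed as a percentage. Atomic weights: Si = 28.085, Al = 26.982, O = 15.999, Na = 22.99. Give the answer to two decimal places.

Formula mass = 1*22.99 + 1*26.982 + 2*28.085 + 6*15.999 = 202.136 g/mol, of which 56.170 g is Si.
So Si makes up 56.170/202.136 = 0.2779 of the mass, i.e. 27.79%.

27.79 wt%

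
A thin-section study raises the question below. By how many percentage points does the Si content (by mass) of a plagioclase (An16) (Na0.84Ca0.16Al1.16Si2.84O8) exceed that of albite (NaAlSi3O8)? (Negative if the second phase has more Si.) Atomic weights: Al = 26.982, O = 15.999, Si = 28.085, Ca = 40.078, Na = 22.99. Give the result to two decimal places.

-2.01 percentage points

Si in Na0.84Ca0.16Al1.16Si2.84O8: molar mass 264.777 g/mol; 2.84×28.085 = 79.761 g → 30.12 wt%.
Si in NaAlSi3O8: molar mass 262.219 g/mol; 3×28.085 = 84.255 g → 32.13 wt%.
Difference = 30.12 − 32.13 = -2.01 percentage points.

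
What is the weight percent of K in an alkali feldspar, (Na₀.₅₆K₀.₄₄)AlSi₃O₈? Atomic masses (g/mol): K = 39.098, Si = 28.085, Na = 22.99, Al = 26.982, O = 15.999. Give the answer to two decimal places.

6.39 wt%

M((Na₀.₅₆K₀.₄₄)AlSi₃O₈) = 269.307 g/mol.
K contributes 0.44 × 39.098 = 17.203 g per mole.
17.203/269.307 = 0.0639 → 6.39%.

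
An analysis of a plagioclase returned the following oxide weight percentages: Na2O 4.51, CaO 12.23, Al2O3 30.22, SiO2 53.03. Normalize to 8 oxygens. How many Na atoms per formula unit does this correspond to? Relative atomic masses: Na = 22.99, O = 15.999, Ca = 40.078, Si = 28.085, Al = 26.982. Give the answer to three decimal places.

Na2O (M=61.979): mol = 0.07277; Na = 0.14554, O = 0.07277.
CaO (M=56.077): mol = 0.21809; Ca = 0.21809, O = 0.21809.
Al2O3 (M=101.961): mol = 0.29639; Al = 0.59278, O = 0.88917.
SiO2 (M=60.083): mol = 0.88261; Si = 0.88261, O = 1.76522.
ΣO = 2.94525; factor = 8/ΣO = 2.71624.
Na apfu = 0.14554 × 2.71624 = 0.395.

0.395 Na apfu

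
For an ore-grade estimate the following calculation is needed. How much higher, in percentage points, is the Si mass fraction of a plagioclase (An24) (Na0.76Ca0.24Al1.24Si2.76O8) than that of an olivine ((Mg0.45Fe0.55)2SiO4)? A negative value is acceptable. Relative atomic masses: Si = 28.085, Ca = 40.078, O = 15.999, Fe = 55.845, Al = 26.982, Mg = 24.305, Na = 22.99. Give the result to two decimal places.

13.12 percentage points

M(Na0.76Ca0.24Al1.24Si2.76O8) = 266.055 g/mol, so wt% Si = 77.515/266.055 × 100 = 29.13%.
M((Mg0.45Fe0.55)2SiO4) = 175.385 g/mol, so wt% Si = 28.085/175.385 × 100 = 16.01%.
29.13 − 16.01 = 13.12 pp.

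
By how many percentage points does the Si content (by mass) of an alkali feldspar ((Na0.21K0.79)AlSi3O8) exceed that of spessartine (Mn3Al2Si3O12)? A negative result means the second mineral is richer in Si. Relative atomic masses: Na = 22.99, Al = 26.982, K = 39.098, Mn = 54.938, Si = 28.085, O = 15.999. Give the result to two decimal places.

13.62 percentage points

First mineral: 84.255 g Si in 274.944 g formula = 30.64 wt% Si.
Second mineral: 84.255 g Si in 495.021 g formula = 17.02 wt% Si.
30.64% − 17.02% gives a difference of 13.62 percentage points.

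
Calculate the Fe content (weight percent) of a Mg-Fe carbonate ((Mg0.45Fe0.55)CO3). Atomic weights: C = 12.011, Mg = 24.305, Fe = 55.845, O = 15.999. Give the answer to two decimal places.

M((Mg0.45Fe0.55)CO3) = 101.660 g/mol.
Fe contributes 0.55 × 55.845 = 30.715 g per mole.
30.715/101.660 = 0.3021 → 30.21%.

30.21 weight percent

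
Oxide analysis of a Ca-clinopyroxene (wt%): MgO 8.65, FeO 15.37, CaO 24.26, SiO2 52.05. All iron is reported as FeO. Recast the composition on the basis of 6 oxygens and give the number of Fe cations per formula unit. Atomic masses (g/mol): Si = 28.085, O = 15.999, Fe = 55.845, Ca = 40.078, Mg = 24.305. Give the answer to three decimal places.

MgO (M=40.304): mol = 0.21462; Mg = 0.21462, O = 0.21462.
FeO (M=71.844): mol = 0.21394; Fe = 0.21394, O = 0.21394.
CaO (M=56.077): mol = 0.43262; Ca = 0.43262, O = 0.43262.
SiO2 (M=60.083): mol = 0.86630; Si = 0.86630, O = 1.73260.
ΣO = 2.59378; factor = 6/ΣO = 2.31323.
Fe apfu = 0.21394 × 2.31323 = 0.495.

0.495 Fe apfu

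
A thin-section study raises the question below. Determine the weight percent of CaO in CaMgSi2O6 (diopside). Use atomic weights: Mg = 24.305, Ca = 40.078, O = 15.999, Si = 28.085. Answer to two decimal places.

Molar mass of CaMgSi2O6 = 1·40.078 + 1·24.305 + 2·28.085 + 6·15.999 = 216.547 g/mol.
Each formula unit contains 1 Ca, equivalent to 1/1 = 1.0000 mol CaO.
M(CaO) = 1×40.078 + 1×15.999 = 56.077 g/mol.
Mass of CaO per formula unit = 1.0000 × 56.077 = 56.077 g.
CaO wt% = 56.077 / 216.547 × 100 = 25.90%.

25.90 wt%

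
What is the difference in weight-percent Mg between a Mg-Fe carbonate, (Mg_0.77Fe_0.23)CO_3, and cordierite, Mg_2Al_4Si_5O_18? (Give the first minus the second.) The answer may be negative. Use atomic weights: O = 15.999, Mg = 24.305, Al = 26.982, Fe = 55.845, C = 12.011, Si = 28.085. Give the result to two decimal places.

M((Mg_0.77Fe_0.23)CO_3) = 91.567 g/mol, so wt% Mg = 18.715/91.567 × 100 = 20.44%.
M(Mg_2Al_4Si_5O_18) = 584.945 g/mol, so wt% Mg = 48.610/584.945 × 100 = 8.31%.
20.44 − 8.31 = 12.13 pp.

12.13 percentage points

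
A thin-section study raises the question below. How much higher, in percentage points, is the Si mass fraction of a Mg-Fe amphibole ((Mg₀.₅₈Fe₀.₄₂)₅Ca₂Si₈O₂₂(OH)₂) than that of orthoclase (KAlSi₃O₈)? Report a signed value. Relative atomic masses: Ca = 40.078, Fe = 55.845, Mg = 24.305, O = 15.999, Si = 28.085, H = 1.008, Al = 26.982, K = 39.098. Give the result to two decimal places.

First mineral: 224.680 g Si in 878.587 g formula = 25.57 wt% Si.
Second mineral: 84.255 g Si in 278.327 g formula = 30.27 wt% Si.
25.57% − 30.27% gives a difference of -4.70 percentage points.

-4.70 percentage points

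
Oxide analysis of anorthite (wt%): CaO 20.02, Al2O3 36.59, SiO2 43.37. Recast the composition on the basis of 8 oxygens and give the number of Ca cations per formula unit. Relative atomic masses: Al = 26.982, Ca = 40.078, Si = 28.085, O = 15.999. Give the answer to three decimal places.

0.993 Ca apfu

20.02 wt% CaO ÷ 56.077 g/mol = 0.35701 mol, giving 0.35701 Ca and 0.35701 O.
36.59 wt% Al2O3 ÷ 101.961 g/mol = 0.35886 mol, giving 0.71772 Al and 1.07658 O.
43.37 wt% SiO2 ÷ 60.083 g/mol = 0.72183 mol, giving 0.72183 Si and 1.44366 O.
Oxygen sums to 2.87725; scaling by 8/2.87725 = 2.78043 puts the formula on 8 O.
Ca: 0.35701 × 2.78043 = 0.993 atoms per formula unit.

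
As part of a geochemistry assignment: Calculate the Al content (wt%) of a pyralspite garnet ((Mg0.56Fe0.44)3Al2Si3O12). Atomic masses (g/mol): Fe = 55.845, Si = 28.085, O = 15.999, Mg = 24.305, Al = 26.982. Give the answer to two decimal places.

12.13 wt%

M((Mg0.56Fe0.44)3Al2Si3O12) = 444.755 g/mol.
Al contributes 2 × 26.982 = 53.964 g per mole.
53.964/444.755 = 0.1213 → 12.13%.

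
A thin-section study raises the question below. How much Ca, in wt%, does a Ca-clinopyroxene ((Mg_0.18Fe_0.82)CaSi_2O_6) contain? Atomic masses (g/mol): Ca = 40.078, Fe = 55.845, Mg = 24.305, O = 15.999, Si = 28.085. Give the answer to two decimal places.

16.53 wt%

Molar mass of (Mg_0.18Fe_0.82)CaSi_2O_6: 0.18·24.305 + 0.82·55.845 + 1·40.078 + 2·28.085 + 6·15.999 = 242.410 g/mol.
Mass of Ca per formula unit: 1 × 40.078 = 40.078 g.
Weight fraction Ca = 40.078 / 242.410 = 0.1653.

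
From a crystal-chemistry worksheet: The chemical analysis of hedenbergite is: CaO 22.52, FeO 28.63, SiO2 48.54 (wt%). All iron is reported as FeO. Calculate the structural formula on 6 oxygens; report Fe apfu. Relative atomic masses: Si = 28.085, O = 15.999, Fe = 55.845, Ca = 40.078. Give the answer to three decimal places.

0.990 Fe apfu

22.52 wt% CaO ÷ 56.077 g/mol = 0.40159 mol, giving 0.40159 Ca and 0.40159 O.
28.63 wt% FeO ÷ 71.844 g/mol = 0.39850 mol, giving 0.39850 Fe and 0.39850 O.
48.54 wt% SiO2 ÷ 60.083 g/mol = 0.80788 mol, giving 0.80788 Si and 1.61576 O.
Oxygen sums to 2.41585; scaling by 6/2.41585 = 2.48360 puts the formula on 6 O.
Fe: 0.39850 × 2.48360 = 0.990 atoms per formula unit.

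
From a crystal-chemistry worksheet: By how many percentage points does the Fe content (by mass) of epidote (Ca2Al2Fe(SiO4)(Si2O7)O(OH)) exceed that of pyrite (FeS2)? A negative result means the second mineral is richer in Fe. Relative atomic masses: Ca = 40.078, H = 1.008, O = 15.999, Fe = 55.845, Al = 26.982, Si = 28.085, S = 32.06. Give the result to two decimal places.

-34.99 percentage points

First mineral: 55.845 g Fe in 483.215 g formula = 11.56 wt% Fe.
Second mineral: 55.845 g Fe in 119.965 g formula = 46.55 wt% Fe.
11.56% − 46.55% gives a difference of -34.99 percentage points.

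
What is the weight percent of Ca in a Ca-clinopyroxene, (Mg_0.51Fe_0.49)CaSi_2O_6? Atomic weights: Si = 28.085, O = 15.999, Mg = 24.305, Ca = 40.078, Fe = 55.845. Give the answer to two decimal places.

M((Mg_0.51Fe_0.49)CaSi_2O_6) = 232.002 g/mol.
Ca contributes 1 × 40.078 = 40.078 g per mole.
40.078/232.002 = 0.1727 → 17.27%.

17.27 weight percent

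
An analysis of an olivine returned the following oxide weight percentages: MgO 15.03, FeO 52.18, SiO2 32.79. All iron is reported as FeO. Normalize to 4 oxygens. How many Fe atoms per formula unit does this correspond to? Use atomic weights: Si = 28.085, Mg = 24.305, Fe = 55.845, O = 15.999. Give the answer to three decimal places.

1.326 Fe apfu

MgO (M=40.304): mol = 0.37292; Mg = 0.37292, O = 0.37292.
FeO (M=71.844): mol = 0.72630; Fe = 0.72630, O = 0.72630.
SiO2 (M=60.083): mol = 0.54575; Si = 0.54575, O = 1.09150.
ΣO = 2.19072; factor = 4/ΣO = 1.82588.
Fe apfu = 0.72630 × 1.82588 = 1.326.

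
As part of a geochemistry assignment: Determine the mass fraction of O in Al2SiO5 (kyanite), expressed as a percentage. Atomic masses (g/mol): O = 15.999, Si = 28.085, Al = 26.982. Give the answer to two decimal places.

Molar mass of Al2SiO5: 2·26.982 + 1·28.085 + 5·15.999 = 162.044 g/mol.
Mass of O per formula unit: 5 × 15.999 = 79.995 g.
Weight fraction O = 79.995 / 162.044 = 0.4937.

49.37 mass %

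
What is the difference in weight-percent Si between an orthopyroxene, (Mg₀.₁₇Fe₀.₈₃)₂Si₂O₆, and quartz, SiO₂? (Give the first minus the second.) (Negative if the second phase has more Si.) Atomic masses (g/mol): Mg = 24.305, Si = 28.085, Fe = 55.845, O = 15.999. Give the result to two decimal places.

-24.55 percentage points

M((Mg₀.₁₇Fe₀.₈₃)₂Si₂O₆) = 253.130 g/mol, so wt% Si = 56.170/253.130 × 100 = 22.19%.
M(SiO₂) = 60.083 g/mol, so wt% Si = 28.085/60.083 × 100 = 46.74%.
22.19 − 46.74 = -24.55 pp.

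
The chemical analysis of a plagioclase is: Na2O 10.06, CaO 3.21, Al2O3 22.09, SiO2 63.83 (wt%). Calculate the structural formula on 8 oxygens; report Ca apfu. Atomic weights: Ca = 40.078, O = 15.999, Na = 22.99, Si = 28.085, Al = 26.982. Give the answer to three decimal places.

0.153 Ca apfu

Na2O (M=61.979): mol = 0.16231; Na = 0.32462, O = 0.16231.
CaO (M=56.077): mol = 0.05724; Ca = 0.05724, O = 0.05724.
Al2O3 (M=101.961): mol = 0.21665; Al = 0.43330, O = 0.64995.
SiO2 (M=60.083): mol = 1.06236; Si = 1.06236, O = 2.12472.
ΣO = 2.99422; factor = 8/ΣO = 2.67181.
Ca apfu = 0.05724 × 2.67181 = 0.153.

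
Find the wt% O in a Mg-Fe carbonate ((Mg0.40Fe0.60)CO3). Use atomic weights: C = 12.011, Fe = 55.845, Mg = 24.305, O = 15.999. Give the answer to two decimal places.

Molar mass of (Mg0.40Fe0.60)CO3: 0.40·24.305 + 0.60·55.845 + 1·12.011 + 3·15.999 = 103.237 g/mol.
Mass of O per formula unit: 3 × 15.999 = 47.997 g.
Weight fraction O = 47.997 / 103.237 = 0.4649.

46.49 mass %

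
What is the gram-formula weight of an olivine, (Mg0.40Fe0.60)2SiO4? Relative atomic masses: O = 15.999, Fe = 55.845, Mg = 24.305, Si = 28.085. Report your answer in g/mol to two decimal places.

178.54 g/mol

Mg: 0.80 × 24.305 = 19.4440
Fe: 1.20 × 55.845 = 67.0140
Si: 1 × 28.085 = 28.0850
O: 4 × 15.999 = 63.9960
Summing the contributions gives the formula mass.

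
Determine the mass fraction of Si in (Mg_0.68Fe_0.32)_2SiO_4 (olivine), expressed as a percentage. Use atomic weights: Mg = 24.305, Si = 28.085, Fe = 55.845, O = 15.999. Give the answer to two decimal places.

17.46 weight percent

M((Mg_0.68Fe_0.32)_2SiO_4) = 160.877 g/mol.
Si contributes 1 × 28.085 = 28.085 g per mole.
28.085/160.877 = 0.1746 → 17.46%.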